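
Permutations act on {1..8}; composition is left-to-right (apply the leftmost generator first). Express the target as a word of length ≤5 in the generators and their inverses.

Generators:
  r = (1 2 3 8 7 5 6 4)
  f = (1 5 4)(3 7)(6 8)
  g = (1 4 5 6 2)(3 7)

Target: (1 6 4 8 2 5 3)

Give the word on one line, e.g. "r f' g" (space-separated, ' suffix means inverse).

  after f: (1 5 4)(3 7)(6 8)
  after r': (1 7 2)(3 8 5 6)
  after f': (1 3 6 7 2 4 5 8)
  after r: (1 8 2)(3 4 6 5 7)
  after f: (1 6 4 8 2 5 3)

f r' f' r f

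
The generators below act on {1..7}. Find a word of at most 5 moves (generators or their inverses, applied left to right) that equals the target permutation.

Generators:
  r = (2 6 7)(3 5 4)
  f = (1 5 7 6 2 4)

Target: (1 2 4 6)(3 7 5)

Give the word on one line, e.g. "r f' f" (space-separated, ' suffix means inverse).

f' f' r f

  after f': (1 4 2 6 7 5)
  after f': (1 2 7)(4 6 5)
  after r: (1 6 4 7)(3 5)
  after f: (1 2 4 6)(3 7 5)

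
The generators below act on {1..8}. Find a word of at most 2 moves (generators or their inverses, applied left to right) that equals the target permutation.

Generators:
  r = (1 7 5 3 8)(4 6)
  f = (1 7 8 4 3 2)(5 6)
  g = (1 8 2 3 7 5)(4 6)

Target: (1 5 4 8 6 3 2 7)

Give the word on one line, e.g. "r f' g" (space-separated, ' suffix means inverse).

  after f: (1 7 8 4 3 2)(5 6)
  after r: (1 5 4 8 6 3 2 7)

f r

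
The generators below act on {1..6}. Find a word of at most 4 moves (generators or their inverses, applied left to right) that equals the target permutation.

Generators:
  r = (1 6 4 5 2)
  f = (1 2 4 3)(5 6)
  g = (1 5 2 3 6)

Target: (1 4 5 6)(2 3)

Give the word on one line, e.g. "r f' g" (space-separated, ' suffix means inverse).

  after r: (1 6 4 5 2)
  after r: (1 4 2 6 5)
  after g': (1 4 5 6)(2 3)

r r g'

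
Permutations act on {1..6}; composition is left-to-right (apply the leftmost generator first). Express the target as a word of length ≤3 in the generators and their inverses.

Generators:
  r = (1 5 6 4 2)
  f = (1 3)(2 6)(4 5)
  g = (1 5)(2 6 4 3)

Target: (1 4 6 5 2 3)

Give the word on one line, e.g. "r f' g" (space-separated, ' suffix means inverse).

  after r: (1 5 6 4 2)
  after f': (1 4 6 5 2 3)

r f'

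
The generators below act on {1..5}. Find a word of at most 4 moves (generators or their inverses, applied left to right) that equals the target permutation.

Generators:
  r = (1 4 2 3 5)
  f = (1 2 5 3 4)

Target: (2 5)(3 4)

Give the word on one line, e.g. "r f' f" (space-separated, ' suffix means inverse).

  after r': (1 5 3 2 4)
  after f': (1 2 3)
  after f': (2 5)(3 4)

r' f' f'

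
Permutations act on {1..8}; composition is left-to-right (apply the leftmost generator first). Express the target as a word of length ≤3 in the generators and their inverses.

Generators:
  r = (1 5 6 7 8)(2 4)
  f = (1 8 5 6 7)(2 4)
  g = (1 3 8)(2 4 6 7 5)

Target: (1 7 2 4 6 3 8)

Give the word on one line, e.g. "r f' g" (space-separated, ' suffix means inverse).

f' r' g

  after f': (1 7 6 5 8)(2 4)
  after r': (1 6)(5 7)
  after g: (1 7 2 4 6 3 8)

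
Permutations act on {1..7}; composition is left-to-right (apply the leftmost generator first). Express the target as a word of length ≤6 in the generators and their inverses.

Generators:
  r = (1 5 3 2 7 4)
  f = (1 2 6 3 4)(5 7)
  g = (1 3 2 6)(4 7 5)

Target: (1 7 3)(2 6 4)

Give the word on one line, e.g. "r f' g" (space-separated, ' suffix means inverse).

r' f' r r

  after r': (1 4 7 2 3 5)
  after f': (1 3 7)(2 6)(4 5)
  after r: (1 2 6 7 5)(3 4)
  after r: (1 7 3)(2 6 4)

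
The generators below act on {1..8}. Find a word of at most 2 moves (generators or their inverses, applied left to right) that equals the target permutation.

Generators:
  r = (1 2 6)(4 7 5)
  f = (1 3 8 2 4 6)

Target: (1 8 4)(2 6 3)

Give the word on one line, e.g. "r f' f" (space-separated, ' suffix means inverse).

  after f: (1 3 8 2 4 6)
  after f: (1 8 4)(2 6 3)

f f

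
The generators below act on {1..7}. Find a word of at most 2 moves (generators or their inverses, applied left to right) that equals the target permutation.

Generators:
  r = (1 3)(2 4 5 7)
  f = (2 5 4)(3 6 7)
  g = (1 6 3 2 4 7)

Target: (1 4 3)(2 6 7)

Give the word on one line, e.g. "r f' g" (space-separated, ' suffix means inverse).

  after g': (1 7 4 2 3 6)
  after g': (1 4 3)(2 6 7)

g' g'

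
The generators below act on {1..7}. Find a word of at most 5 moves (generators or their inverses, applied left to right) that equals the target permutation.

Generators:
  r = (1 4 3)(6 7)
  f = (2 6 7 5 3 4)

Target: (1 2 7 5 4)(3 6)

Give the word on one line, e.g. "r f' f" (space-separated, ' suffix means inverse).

  after r': (1 3 4)(6 7)
  after f: (1 4)(2 6 5 3)
  after f: (1 2 7 5 4)(3 6)

r' f f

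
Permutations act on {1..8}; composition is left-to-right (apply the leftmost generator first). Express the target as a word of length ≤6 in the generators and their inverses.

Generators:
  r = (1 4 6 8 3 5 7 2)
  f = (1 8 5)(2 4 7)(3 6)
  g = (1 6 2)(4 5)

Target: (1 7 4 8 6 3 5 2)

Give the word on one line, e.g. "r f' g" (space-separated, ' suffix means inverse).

g' f' f' g r

  after g': (1 2 6)(4 5)
  after f': (1 7 4 8)(2 3 6 5)
  after f': (1 4)(2 6 8 5 7)
  after g: (1 5 7)(4 6 8)
  after r: (1 7 4 8 6 3 5 2)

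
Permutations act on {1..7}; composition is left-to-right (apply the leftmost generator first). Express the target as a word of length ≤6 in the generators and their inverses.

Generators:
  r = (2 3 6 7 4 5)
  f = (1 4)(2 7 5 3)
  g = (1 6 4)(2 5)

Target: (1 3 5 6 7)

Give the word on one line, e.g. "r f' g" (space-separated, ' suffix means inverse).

  after g': (1 4 6)(2 5)
  after g': (1 6 4)
  after r': (1 3 2 5 4)(6 7)
  after g': (1 3 5 6 7)

g' g' r' g'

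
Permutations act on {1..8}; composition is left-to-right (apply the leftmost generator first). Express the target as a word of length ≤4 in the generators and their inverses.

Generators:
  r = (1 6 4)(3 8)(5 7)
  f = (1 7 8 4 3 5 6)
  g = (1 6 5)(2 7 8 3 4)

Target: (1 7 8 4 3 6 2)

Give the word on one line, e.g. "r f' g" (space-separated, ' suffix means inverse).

f' r' g' r

  after f': (1 6 5 3 4 8 7)
  after r': (3 6 7 4)(5 8)
  after g': (1 5 7 3)(2 4 8 6)
  after r: (1 7 8 4 3 6 2)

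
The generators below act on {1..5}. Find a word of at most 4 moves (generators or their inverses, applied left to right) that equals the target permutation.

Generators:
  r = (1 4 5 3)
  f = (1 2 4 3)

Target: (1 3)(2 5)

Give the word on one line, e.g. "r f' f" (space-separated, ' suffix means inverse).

f' f' r' f'

  after f': (1 3 4 2)
  after f': (1 4)(2 3)
  after r': (2 5 4 3)
  after f': (1 3)(2 5)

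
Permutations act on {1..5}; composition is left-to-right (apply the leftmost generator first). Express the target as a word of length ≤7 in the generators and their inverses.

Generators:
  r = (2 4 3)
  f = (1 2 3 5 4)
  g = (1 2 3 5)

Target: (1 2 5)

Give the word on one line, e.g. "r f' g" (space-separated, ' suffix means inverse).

  after g': (1 5 3 2)
  after r: (1 5 2)(3 4)
  after f: (1 4 5 3)
  after f: (2 3)
  after g: (1 2 5)

g' r f f g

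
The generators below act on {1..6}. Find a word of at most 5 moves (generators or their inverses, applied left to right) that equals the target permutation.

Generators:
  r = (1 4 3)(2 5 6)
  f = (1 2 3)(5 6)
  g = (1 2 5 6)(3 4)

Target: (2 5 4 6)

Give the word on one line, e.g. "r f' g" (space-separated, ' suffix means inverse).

  after f': (1 3 2)(5 6)
  after g: (1 4 3 5)
  after r: (1 3 6 2 5 4)
  after g: (1 4 2 6 5 3)
  after r': (2 5 4 6)

f' g r g r'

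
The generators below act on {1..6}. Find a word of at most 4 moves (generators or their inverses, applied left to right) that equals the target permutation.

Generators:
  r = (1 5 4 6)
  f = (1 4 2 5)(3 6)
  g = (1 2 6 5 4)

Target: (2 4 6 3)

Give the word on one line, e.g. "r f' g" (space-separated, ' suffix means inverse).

  after f': (1 5 2 4)(3 6)
  after g': (1 6 3 2 5)
  after r: (2 4 6 3)

f' g' r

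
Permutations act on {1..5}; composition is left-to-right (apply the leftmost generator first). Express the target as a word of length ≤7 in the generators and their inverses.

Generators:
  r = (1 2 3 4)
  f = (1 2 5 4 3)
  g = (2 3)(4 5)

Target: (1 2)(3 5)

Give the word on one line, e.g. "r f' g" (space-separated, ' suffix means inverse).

  after f': (1 3 4 5 2)
  after r: (1 4 5 3)
  after g': (1 5 2 3)
  after r': (1 5)(3 4)
  after f': (1 2)(3 5)

f' r g' r' f'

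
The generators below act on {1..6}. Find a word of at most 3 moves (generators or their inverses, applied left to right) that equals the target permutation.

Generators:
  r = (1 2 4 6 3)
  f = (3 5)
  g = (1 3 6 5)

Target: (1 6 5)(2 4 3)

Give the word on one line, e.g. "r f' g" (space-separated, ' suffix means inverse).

  after g': (1 5 6 3)
  after r: (1 5 3 2 4 6)
  after g': (1 6 5)(2 4 3)

g' r g'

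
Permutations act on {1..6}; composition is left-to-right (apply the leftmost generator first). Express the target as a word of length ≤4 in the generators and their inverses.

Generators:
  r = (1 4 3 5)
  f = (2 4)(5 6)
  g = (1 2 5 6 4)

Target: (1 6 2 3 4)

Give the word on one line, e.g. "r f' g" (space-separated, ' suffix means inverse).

r g r' g

  after r: (1 4 3 5)
  after g: (2 5)(3 6 4)
  after r': (1 5 2 3 6)
  after g: (1 6 2 3 4)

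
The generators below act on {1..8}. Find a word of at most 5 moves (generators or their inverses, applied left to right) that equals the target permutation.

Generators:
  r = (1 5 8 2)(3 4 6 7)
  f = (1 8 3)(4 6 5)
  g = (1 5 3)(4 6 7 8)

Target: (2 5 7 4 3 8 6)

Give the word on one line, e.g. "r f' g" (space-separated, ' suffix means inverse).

  after f: (1 8 3)(4 6 5)
  after r': (1 5 3 2 8 7 6)
  after r': (2 5 7 4 3 8 6)

f r' r'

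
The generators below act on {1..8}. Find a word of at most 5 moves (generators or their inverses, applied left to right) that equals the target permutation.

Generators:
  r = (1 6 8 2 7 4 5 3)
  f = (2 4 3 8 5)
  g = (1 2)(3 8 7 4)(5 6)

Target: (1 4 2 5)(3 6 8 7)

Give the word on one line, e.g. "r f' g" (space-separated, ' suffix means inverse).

  after r: (1 6 8 2 7 4 5 3)
  after r: (1 8 7 5)(2 4 3 6)
  after f': (1 3 6 5)(7 8)
  after f': (1 4 2 5)(3 6 8 7)

r r f' f'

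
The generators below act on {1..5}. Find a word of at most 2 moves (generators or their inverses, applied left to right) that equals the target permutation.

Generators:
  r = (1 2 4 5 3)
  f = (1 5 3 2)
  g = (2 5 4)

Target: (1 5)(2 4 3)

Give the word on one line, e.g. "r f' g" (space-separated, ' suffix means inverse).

  after g': (2 4 5)
  after f: (1 5)(2 4 3)

g' f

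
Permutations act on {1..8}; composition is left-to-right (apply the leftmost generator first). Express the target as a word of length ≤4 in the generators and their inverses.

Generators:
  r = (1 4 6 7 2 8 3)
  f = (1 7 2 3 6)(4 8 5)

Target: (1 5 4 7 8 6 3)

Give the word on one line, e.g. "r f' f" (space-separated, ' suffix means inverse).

  after r': (1 3 8 2 7 6 4)
  after r': (1 8 7 4 3 2 6)
  after f': (1 4 2 3 7 5 8)
  after f': (1 5 4 7 8 6 3)

r' r' f' f'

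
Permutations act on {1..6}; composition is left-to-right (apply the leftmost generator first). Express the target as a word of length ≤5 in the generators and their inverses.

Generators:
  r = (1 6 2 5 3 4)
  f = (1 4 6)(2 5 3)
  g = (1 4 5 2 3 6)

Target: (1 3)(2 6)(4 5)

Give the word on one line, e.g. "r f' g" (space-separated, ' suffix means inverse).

  after f': (1 6 4)(2 3 5)
  after r: (1 2 4 6)
  after r: (1 5 3 4 2)
  after r: (1 3)(2 6)(4 5)

f' r r r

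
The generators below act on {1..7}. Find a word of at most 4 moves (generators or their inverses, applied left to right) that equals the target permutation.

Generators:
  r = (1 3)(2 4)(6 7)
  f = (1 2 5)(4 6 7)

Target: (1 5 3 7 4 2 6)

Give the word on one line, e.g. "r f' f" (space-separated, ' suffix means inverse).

  after r: (1 3)(2 4)(6 7)
  after f: (1 3 2 6 4 5)
  after r: (2 7 6)(3 4 5)
  after f': (1 5 3 7 4 2 6)

r f r f'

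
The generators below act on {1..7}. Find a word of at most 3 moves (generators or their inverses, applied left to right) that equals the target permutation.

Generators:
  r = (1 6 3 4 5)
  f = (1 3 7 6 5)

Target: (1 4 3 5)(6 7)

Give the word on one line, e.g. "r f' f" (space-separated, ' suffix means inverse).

f' r'

  after f': (1 5 6 7 3)
  after r': (1 4 3 5)(6 7)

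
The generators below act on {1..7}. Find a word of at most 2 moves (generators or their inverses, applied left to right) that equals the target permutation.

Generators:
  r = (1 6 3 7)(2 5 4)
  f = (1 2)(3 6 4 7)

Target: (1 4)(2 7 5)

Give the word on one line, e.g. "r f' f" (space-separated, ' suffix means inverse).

f' r'

  after f': (1 2)(3 7 4 6)
  after r': (1 4)(2 7 5)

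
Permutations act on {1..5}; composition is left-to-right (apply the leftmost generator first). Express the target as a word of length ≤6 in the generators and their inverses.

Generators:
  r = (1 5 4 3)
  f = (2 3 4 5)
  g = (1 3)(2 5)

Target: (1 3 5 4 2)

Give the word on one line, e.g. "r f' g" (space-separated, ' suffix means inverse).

  after g: (1 3)(2 5)
  after r': (1 4 5 2)
  after g: (1 4 2 3)
  after r: (1 3 5 4 2)

g r' g r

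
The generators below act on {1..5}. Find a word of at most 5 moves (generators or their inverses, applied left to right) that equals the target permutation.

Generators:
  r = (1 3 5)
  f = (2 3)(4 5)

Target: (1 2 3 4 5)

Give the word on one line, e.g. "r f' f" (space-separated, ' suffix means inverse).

r f' f' f'

  after r: (1 3 5)
  after f': (1 2 3 4 5)
  after f': (1 3 5)
  after f': (1 2 3 4 5)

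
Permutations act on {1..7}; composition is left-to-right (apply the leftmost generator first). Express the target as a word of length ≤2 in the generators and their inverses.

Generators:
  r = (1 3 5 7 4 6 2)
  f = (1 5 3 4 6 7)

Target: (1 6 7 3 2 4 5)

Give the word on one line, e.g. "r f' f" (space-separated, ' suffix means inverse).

  after r': (1 2 6 4 7 5 3)
  after r': (1 6 7 3 2 4 5)

r' r'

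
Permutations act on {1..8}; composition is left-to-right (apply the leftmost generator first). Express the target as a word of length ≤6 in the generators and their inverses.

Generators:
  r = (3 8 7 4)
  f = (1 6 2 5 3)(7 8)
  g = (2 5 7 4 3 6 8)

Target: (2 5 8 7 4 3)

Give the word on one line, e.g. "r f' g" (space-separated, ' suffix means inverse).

r' r' g' r g'

  after r': (3 4 7 8)
  after r': (3 7)(4 8)
  after g': (2 8 7 4 6 3 5)
  after r: (2 7 3 5)(4 6 8)
  after g': (2 5 8 7 4 3)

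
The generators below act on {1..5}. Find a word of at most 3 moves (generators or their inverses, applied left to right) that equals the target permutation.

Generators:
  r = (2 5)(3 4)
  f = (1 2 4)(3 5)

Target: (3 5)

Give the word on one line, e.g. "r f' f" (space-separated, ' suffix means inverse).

  after f': (1 4 2)(3 5)
  after f': (1 2 4)
  after f': (3 5)

f' f' f'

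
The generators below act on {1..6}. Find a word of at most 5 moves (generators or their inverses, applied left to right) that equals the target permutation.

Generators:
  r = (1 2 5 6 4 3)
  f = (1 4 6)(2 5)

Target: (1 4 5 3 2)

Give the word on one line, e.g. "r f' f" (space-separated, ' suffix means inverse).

  after r': (1 3 4 6 5 2)
  after r': (1 4 5)(2 3 6)
  after r': (1 6)(2 4)(3 5)
  after f': (1 4 5 3 2)

r' r' r' f'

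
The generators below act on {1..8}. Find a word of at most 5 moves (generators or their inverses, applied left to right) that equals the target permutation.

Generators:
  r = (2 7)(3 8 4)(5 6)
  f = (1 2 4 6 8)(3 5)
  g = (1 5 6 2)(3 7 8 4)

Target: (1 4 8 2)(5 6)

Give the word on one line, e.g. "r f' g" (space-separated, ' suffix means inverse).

f r r f

  after f: (1 2 4 6 8)(3 5)
  after r: (1 7 2 3 6 4 5 8)
  after r: (1 2 8)(3 5 4 6)
  after f: (1 4 8 2)(5 6)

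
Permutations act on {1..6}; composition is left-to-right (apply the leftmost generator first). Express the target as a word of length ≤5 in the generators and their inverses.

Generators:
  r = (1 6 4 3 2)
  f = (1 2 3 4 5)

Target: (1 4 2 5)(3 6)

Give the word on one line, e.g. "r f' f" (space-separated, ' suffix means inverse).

r r r f

  after r: (1 6 4 3 2)
  after r: (1 4 2 6 3)
  after r: (1 3 6 2 4)
  after f: (1 4 2 5)(3 6)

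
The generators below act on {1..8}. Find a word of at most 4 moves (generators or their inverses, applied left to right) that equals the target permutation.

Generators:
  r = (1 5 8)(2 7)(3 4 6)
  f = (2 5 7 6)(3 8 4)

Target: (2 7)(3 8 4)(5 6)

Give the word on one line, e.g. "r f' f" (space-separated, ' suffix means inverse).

  after f': (2 6 7 5)(3 4 8)
  after f': (2 7)(3 8 4)(5 6)

f' f'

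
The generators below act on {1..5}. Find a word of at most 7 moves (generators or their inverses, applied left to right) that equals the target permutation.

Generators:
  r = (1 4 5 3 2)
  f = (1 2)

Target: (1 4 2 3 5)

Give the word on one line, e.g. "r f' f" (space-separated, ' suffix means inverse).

  after f: (1 2)
  after r: (2 4 5 3)
  after f: (1 2 4 5 3)
  after r: (2 5)(3 4)
  after r: (1 4 2 3 5)

f r f r r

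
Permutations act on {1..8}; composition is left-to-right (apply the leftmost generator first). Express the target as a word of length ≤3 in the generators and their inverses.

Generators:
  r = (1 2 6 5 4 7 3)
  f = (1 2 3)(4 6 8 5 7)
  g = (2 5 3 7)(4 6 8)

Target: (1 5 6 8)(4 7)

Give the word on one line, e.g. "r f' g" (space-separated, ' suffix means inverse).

f' r' f'

  after f': (1 3 2)(4 7 5 8 6)
  after r': (1 7 6 5 8 2 3)
  after f': (1 5 6 8)(4 7)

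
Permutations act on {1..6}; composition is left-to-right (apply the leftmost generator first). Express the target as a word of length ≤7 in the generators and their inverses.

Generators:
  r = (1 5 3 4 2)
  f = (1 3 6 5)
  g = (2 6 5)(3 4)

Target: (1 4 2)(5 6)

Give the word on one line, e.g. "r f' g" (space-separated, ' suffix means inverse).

  after g': (2 5 6)(3 4)
  after f': (1 5 3 4)(2 6)
  after f': (1 6 2 3 4 5)
  after f': (1 3 4 6 2)
  after g': (1 4 2)(5 6)

g' f' f' f' g'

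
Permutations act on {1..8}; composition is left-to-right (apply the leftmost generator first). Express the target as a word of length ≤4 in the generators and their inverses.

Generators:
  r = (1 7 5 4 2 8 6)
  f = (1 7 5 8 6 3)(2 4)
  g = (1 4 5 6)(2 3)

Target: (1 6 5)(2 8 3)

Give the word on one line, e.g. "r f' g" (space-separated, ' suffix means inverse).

  after f': (1 3 6 8 5 7)(2 4)
  after g': (1 2)(3 5 7 6 8 4)
  after g': (1 3 4 2 6 8)(5 7)
  after f': (1 6 5)(2 8 3)

f' g' g' f'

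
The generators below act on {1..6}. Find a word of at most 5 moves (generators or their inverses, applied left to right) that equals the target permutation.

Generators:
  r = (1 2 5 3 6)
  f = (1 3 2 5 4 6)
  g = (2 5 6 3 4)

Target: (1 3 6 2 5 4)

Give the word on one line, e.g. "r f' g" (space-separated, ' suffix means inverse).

  after g: (2 5 6 3 4)
  after r': (1 6 5 3 4)
  after f': (1 4 6 2 3 5)
  after r: (1 4)(2 6 5)
  after g': (1 3 6 2 5 4)

g r' f' r g'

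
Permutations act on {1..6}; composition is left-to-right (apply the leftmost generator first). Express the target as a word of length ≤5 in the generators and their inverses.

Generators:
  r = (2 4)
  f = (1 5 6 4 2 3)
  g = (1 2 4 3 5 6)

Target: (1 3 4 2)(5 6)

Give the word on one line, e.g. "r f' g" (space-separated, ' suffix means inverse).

  after g: (1 2 4 3 5 6)
  after f': (1 4 2 6 3)
  after g: (1 3 2)(5 6)
  after r': (1 3 4 2)(5 6)

g f' g r'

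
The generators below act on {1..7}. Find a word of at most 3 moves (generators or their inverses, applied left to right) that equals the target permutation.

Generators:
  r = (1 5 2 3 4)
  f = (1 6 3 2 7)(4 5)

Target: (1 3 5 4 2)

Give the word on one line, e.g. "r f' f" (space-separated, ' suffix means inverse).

  after r: (1 5 2 3 4)
  after r: (1 2 4 5 3)
  after r: (1 3 5 4 2)

r r r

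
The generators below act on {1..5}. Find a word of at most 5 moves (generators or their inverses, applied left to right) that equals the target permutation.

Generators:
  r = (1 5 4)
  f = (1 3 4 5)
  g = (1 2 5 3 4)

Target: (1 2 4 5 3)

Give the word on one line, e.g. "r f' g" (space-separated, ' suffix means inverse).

r' r' g' r'

  after r': (1 4 5)
  after r': (1 5 4)
  after g': (1 2)(3 5)
  after r': (1 2 4 5 3)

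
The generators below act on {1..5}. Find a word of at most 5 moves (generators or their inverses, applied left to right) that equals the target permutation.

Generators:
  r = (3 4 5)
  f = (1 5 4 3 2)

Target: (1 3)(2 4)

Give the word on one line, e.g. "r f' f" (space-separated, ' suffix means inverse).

  after f: (1 5 4 3 2)
  after f: (1 4 2 5 3)
  after r': (1 3)(2 4)

f f r'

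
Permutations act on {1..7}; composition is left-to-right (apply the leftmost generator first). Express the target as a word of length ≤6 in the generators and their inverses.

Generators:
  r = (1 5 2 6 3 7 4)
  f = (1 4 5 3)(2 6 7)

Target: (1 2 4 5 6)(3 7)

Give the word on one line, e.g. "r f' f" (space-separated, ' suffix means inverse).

  after f': (1 3 5 4)(2 7 6)
  after f': (1 5)(2 6 7)(3 4)
  after r: (1 2 3)(4 7 6)
  after f: (1 6 5 3 4 2)
  after r': (1 2 4 5 6)(3 7)

f' f' r f r'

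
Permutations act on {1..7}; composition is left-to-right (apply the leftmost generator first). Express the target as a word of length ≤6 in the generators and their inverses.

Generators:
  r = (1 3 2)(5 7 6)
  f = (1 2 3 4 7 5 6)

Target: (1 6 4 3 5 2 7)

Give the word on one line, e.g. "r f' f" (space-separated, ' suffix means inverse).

  after f: (1 2 3 4 7 5 6)
  after f: (1 3 7 6 2 4 5)
  after f: (1 4 6 3 5 2 7)
  after f: (1 7 2 5 3 6 4)
  after r: (1 6 4 3 5 2 7)

f f f f r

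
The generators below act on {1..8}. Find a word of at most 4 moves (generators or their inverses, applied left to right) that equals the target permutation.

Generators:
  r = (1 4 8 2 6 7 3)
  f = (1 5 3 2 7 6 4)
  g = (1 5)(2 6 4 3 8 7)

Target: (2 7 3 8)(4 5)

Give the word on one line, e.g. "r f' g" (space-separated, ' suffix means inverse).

  after g: (1 5)(2 6 4 3 8 7)
  after f': (2 7 3 8)(4 5)

g f'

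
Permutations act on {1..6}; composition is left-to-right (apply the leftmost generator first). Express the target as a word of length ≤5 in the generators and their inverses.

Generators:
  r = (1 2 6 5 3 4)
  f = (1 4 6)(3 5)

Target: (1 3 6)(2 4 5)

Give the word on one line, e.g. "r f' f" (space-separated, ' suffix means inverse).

  after r: (1 2 6 5 3 4)
  after r: (1 6 3)(2 5 4)
  after r: (1 5)(2 3)(4 6)
  after r: (1 3 6)(2 4 5)

r r r r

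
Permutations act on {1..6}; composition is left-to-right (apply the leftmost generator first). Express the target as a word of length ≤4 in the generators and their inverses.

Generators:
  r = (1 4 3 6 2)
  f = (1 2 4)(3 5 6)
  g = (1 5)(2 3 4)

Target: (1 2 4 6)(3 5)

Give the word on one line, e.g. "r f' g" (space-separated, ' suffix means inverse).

r f'

  after r: (1 4 3 6 2)
  after f': (1 2 4 6)(3 5)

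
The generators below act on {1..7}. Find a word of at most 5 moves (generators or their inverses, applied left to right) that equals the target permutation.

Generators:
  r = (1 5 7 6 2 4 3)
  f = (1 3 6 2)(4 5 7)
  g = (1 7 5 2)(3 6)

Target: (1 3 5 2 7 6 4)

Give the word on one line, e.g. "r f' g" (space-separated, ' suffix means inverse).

g' r' g

  after g': (1 2 5 7)(3 6)
  after r': (1 6 4 2)(3 7)
  after g: (1 3 5 2 7 6 4)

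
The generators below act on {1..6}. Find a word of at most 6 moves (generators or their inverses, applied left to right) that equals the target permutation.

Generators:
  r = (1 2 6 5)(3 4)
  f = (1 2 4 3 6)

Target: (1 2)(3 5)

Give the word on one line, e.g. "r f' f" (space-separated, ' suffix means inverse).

r' r' f r

  after r': (1 5 6 2)(3 4)
  after r': (1 6)(2 5)
  after f: (2 5 4 3 6)
  after r: (1 2)(3 5)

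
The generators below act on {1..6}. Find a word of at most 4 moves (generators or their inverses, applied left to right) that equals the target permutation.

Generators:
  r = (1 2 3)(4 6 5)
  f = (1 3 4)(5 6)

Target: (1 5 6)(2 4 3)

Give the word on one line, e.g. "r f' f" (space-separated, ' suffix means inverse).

  after f': (1 4 3)(5 6)
  after r: (1 6 4)(2 3)
  after f: (1 5 6)(2 4 3)

f' r f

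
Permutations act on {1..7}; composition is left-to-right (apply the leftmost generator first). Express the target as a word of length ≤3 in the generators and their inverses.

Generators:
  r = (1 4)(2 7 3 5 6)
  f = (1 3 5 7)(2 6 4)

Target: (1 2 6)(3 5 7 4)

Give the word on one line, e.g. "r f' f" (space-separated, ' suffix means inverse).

r f' r

  after r: (1 4)(2 7 3 5 6)
  after f': (1 6 4 7)(2 5)
  after r: (1 2 6)(3 5 7 4)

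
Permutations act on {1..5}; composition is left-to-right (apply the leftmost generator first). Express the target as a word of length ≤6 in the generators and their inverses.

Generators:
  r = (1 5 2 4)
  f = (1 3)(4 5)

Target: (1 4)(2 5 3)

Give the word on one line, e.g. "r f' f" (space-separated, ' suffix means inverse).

  after r: (1 5 2 4)
  after f: (1 4 3)(2 5)
  after r: (3 5 4)
  after r: (1 5)(2 4 3)
  after f: (1 4)(2 5 3)

r f r r f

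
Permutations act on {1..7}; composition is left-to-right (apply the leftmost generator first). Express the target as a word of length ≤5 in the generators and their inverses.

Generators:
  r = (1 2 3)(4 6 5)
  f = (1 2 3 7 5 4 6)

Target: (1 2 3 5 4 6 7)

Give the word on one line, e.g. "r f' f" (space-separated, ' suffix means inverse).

  after f: (1 2 3 7 5 4 6)
  after r: (1 3 7 4 5 6 2)
  after r: (3 7 6)
  after f: (1 2 3 5 4 6 7)

f r r f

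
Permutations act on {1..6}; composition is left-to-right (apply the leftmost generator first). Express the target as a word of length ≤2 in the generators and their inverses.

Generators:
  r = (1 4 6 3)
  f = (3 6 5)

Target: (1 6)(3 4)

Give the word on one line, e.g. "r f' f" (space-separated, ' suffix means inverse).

r' r'

  after r': (1 3 6 4)
  after r': (1 6)(3 4)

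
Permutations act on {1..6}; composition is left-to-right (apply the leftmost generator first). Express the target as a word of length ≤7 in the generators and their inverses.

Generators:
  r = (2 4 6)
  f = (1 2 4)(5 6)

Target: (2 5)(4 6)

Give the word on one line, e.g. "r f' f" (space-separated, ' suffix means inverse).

  after r': (2 6 4)
  after r': (2 4 6)
  after f': (1 4 5 6)
  after r': (1 2 6)(4 5)
  after f': (2 5)(4 6)

r' r' f' r' f'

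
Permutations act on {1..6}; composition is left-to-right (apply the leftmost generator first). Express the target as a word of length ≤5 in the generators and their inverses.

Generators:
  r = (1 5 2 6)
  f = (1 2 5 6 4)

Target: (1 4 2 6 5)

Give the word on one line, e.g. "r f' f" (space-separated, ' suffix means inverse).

f f r r f

  after f: (1 2 5 6 4)
  after f: (1 5 4 2 6)
  after r: (1 2)(4 6 5)
  after r: (1 6 2 5 4)
  after f: (1 4 2 6 5)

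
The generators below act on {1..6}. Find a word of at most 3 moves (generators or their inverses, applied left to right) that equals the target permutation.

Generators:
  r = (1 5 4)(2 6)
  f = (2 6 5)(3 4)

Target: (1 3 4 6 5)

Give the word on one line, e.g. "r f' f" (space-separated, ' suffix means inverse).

r' f'

  after r': (1 4 5)(2 6)
  after f': (1 3 4 6 5)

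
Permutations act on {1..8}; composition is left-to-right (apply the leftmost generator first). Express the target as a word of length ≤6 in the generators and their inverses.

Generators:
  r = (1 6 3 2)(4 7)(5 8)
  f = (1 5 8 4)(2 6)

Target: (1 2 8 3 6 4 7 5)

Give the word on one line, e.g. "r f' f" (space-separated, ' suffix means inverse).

  after r: (1 6 3 2)(4 7)(5 8)
  after f': (1 2 4 7 8)(3 6)
  after r: (2 7 5 8 6)
  after r: (1 6)(2 4 7 8 3)
  after f': (1 2 8 3 6 4 7 5)

r f' r r f'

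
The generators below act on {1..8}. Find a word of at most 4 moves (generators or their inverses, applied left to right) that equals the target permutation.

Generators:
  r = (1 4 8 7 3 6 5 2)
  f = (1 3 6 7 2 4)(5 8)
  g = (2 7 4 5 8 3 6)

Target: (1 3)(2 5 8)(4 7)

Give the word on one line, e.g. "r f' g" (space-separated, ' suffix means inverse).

r' g r' g

  after r': (1 2 5 6 3 7 8 4)
  after g: (1 7 3 4)(2 8 5)
  after r': (1 8 6 3)(2 4)
  after g: (1 3)(2 5 8)(4 7)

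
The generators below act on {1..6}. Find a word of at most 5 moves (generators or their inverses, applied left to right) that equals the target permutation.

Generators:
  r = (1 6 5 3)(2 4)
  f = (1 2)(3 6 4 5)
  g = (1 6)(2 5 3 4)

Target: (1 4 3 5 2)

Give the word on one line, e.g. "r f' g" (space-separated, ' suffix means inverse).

r f' g' g' r'

  after r: (1 6 5 3)(2 4)
  after f': (1 3 2 6 4)
  after g': (1 5 2)(3 4 6)
  after g': (1 2 6 5 4)
  after r': (1 4 3 5 2)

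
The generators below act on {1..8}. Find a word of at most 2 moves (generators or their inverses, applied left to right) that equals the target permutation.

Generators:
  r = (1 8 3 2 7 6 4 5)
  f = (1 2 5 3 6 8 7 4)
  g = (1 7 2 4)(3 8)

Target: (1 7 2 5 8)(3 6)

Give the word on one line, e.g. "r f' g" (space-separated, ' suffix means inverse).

  after f: (1 2 5 3 6 8 7 4)
  after g': (1 7 2 5 8)(3 6)

f g'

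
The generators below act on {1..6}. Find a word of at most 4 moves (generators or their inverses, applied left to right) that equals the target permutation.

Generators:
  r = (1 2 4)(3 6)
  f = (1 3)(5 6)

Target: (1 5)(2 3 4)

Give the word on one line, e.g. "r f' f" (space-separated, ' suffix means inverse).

  after f: (1 3)(5 6)
  after r': (1 6 5 3 4 2)
  after f': (1 5)(2 3 4)

f r' f'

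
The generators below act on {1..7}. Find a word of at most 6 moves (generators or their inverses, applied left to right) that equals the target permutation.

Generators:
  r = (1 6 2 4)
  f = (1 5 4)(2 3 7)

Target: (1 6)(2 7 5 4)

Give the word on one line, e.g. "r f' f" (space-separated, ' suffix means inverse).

  after r': (1 4 2 6)
  after f: (2 6 5 4 3 7)
  after r: (1 6 5)(3 7 4)
  after f: (1 6 4 7)(2 3)
  after f: (1 6)(2 7 5 4)

r' f r f f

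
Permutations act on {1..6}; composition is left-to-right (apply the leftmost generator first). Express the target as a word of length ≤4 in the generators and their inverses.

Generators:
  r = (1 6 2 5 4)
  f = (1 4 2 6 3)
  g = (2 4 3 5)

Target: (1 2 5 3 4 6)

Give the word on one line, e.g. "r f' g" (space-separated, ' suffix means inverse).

  after r: (1 6 2 5 4)
  after g: (1 6 4)(3 5)
  after r: (1 2 5 3 4 6)

r g r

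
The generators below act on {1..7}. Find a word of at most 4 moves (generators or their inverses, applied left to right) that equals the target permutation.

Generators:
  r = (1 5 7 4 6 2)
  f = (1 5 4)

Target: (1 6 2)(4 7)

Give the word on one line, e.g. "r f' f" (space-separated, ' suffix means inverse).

  after f': (1 4 5)
  after r: (1 6 2)(4 7)

f' r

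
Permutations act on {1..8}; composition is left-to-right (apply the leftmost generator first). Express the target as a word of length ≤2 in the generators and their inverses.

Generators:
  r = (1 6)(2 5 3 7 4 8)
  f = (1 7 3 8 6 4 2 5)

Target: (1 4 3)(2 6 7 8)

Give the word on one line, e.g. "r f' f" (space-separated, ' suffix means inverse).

  after r': (1 6)(2 8 4 7 3 5)
  after f: (1 4 3)(2 6 7 8)

r' f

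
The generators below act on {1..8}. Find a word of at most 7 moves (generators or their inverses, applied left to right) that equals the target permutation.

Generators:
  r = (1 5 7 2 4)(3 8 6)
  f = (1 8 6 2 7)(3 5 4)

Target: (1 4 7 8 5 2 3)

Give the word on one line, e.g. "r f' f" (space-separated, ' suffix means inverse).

  after f': (1 7 2 6 8)(3 4 5)
  after f': (1 2 8 7 6)(3 5 4)
  after f': (1 6 7 8 2)
  after r: (1 3 8 4)(2 5 7 6)
  after f': (1 4 7 8 5 2 3)

f' f' f' r f'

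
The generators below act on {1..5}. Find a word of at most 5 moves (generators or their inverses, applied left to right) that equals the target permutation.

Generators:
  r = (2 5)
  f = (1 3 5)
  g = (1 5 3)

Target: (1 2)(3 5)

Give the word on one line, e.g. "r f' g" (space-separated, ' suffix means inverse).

r f' r' g' f

  after r: (2 5)
  after f': (1 5 2 3)
  after r': (1 2 3)
  after g': (1 2 5)
  after f: (1 2)(3 5)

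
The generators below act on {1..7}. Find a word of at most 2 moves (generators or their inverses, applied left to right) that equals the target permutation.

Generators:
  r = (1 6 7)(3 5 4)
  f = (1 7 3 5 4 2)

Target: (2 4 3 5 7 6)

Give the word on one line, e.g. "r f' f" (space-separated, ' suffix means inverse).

r' f'

  after r': (1 7 6)(3 4 5)
  after f': (2 4 3 5 7 6)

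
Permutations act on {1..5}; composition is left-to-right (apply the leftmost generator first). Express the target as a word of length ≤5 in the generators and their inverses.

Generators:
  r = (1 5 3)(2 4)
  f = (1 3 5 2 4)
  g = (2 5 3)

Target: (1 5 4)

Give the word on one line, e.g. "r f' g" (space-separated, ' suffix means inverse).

r g r'

  after r: (1 5 3)(2 4)
  after g: (1 3)(2 4 5)
  after r': (1 5 4)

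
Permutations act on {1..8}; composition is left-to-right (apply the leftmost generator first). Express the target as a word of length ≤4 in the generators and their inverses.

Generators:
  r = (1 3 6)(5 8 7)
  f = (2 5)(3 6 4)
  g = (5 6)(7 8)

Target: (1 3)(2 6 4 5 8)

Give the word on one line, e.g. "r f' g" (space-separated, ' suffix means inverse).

  after r': (1 6 3)(5 7 8)
  after f': (1 3)(2 5 7 8)(4 6)
  after g': (1 3)(2 6 4 5 8)

r' f' g'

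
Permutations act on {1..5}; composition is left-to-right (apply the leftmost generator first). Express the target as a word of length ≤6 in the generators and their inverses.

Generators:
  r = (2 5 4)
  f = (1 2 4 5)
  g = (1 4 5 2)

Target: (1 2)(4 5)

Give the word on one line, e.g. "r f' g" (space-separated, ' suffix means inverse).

g r g f' g

  after g: (1 4 5 2)
  after r: (1 2)
  after g: (2 4 5)
  after f': (1 5)
  after g: (1 2)(4 5)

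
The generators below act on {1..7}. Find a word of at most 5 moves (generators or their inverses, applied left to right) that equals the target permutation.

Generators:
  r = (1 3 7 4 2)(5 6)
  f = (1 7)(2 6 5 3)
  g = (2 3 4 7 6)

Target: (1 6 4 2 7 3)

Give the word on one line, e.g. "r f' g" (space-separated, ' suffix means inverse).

g r' f

  after g: (2 3 4 7 6)
  after r': (1 2)(3 7 5 6 4)
  after f: (1 6 4 2 7 3)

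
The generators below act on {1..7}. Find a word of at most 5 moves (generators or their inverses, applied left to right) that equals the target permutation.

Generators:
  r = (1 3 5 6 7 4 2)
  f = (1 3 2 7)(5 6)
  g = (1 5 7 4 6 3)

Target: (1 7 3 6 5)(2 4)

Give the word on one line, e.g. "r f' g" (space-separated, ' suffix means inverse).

f' g' r r

  after f': (1 7 2 3)(5 6)
  after g': (1 5 4 7 2 6)
  after r: (1 6 3 5 2 7)
  after r: (1 7 3 6 5)(2 4)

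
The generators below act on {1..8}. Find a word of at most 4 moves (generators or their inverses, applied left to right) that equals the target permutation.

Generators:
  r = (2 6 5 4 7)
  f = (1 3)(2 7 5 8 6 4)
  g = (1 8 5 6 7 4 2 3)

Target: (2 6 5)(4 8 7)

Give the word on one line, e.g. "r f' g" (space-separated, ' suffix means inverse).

f' f'

  after f': (1 3)(2 4 6 8 5 7)
  after f': (2 6 5)(4 8 7)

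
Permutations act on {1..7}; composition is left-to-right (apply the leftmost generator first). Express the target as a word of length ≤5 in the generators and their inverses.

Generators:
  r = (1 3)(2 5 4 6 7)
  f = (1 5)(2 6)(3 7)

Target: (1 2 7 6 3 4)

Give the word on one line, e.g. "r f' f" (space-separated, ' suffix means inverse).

  after f: (1 5)(2 6)(3 7)
  after r': (1 2 4 5 3 6 7)
  after f': (1 6 3 2 4)(5 7)
  after r: (1 7 4 3 5 2 6)
  after r: (1 2 7 6 3 4)

f r' f' r r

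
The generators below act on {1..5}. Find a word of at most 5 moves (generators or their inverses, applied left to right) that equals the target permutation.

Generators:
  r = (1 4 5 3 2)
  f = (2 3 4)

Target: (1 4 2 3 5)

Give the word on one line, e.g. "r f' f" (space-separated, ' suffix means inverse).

  after f': (2 4 3)
  after r': (1 2)(4 5)
  after f: (1 3 4 5 2)
  after r: (1 2 4 3 5)
  after f': (1 4 2 3 5)

f' r' f r f'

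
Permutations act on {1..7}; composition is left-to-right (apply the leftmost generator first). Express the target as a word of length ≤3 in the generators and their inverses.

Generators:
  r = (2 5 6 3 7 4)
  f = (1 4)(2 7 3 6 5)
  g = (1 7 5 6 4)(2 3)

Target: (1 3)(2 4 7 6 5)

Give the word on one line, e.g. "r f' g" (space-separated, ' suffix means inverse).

f' r g

  after f': (1 4)(2 5 6 3 7)
  after r: (1 2 6 7 5 3 4)
  after g: (1 3)(2 4 7 6 5)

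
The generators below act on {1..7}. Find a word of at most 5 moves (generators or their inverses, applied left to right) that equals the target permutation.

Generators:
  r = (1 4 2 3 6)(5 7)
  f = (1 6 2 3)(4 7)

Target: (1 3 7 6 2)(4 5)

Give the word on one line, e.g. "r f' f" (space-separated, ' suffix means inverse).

  after f: (1 6 2 3)(4 7)
  after r: (2 6 3 4 5 7)
  after f': (1 3 7 6 2)(4 5)

f r f'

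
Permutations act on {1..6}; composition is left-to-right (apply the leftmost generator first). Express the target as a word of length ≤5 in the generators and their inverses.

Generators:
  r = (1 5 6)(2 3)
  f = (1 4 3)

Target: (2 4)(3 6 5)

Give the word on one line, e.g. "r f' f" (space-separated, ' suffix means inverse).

f r' f f

  after f: (1 4 3)
  after r': (1 4 2 3 6 5)
  after f: (1 3 6 5 4 2)
  after f: (2 4)(3 6 5)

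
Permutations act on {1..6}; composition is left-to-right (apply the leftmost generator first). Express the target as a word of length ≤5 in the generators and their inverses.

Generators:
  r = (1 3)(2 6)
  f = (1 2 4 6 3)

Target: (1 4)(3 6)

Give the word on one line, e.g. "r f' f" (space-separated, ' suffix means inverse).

  after f: (1 2 4 6 3)
  after r': (1 6)(2 4)
  after r': (1 2 4 6 3)
  after f: (1 4 3 2 6)
  after r: (1 4)(3 6)

f r' r' f r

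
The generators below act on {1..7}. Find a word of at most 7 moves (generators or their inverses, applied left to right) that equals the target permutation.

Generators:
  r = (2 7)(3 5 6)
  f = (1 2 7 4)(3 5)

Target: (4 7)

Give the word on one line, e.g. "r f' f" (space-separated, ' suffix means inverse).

f' r' r' r' f

  after f': (1 4 7 2)(3 5)
  after r': (1 4 2)(5 6)
  after r': (1 4 7 2)(3 6)
  after r': (1 4 2)(3 5)
  after f: (4 7)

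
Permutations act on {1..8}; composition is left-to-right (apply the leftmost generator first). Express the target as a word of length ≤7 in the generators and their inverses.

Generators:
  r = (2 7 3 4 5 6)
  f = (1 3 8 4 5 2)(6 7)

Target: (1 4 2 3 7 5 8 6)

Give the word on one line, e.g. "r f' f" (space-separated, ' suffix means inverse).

  after f: (1 3 8 4 5 2)(6 7)
  after f: (1 8 5)(2 3 4)
  after f: (1 4)(2 8)(3 5)(6 7)
  after r: (1 5 4)(2 8 7)(3 6)
  after f': (1 4 2 3 7 5 8 6)

f f f r f'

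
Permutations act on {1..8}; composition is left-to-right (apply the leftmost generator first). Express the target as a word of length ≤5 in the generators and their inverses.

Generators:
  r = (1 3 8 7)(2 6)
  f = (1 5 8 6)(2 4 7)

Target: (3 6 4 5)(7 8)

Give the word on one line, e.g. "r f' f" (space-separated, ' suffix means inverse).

  after f: (1 5 8 6)(2 4 7)
  after r': (1 5 3)(2 4 8)(6 7)
  after f': (3 6 4 5)(7 8)

f r' f'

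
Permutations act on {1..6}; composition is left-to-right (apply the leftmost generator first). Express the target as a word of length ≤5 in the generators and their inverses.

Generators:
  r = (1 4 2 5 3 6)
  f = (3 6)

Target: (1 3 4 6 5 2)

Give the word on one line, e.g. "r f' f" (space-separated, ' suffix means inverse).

r f' r r r

  after r: (1 4 2 5 3 6)
  after f': (1 4 2 5 6)
  after r: (1 2 3 6 4 5)
  after r: (1 5 4 3)(2 6)
  after r: (1 3 4 6 5 2)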